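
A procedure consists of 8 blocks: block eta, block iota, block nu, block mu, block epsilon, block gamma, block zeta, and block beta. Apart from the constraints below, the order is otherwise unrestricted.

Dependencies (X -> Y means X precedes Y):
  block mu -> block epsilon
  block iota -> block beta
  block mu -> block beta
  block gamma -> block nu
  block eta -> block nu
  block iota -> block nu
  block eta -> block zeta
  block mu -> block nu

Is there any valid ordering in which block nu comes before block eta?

The constraints give a chain block eta → block nu, which forces block eta before block nu.
So no valid ordering can have block nu before block eta.

No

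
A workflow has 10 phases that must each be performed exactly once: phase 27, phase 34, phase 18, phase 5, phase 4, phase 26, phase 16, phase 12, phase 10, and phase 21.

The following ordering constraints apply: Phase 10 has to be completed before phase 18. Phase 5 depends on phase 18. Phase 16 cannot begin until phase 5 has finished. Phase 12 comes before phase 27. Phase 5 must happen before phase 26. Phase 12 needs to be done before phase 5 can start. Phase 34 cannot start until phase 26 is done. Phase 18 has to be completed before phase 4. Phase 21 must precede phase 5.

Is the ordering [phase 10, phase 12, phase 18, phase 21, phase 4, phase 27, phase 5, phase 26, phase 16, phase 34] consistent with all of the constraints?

Yes

Every stated constraint is respected: phase 12 sits at position 2, ahead of phase 5 at position 7, and each of the other listed pairs likewise has the predecessor earlier in the sequence.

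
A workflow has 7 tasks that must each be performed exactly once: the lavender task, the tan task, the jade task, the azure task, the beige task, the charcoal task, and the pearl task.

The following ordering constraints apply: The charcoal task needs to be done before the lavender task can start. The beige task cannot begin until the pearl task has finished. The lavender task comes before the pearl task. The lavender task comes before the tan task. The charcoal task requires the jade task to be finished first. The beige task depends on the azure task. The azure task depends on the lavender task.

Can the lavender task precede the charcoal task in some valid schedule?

No

Following the charcoal task → the lavender task, the charcoal task must precede the lavender task in every valid ordering.
So no valid ordering can have the lavender task before the charcoal task.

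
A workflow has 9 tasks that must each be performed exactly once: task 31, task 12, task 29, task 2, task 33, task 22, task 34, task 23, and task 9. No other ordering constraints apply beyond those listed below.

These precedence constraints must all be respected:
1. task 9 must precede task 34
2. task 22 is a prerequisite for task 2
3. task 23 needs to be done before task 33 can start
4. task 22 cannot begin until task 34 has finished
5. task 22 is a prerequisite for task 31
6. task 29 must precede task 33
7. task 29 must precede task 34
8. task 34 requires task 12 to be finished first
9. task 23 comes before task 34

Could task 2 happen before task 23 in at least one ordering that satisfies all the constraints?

No

There is a dependency chain task 23 → task 34 → task 22 → task 2, so task 2 always comes after task 23.
So no valid ordering can have task 2 before task 23.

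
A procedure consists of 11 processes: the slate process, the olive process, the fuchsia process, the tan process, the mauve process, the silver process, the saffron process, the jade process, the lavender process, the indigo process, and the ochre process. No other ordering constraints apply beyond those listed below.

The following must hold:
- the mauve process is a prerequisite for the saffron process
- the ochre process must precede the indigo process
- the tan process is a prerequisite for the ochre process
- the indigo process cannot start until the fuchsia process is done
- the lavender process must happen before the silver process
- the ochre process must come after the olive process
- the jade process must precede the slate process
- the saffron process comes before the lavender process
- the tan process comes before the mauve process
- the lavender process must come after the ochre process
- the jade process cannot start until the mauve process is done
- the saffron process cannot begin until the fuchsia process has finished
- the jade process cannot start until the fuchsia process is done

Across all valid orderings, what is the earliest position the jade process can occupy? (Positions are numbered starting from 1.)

4

The processes that are forced before the jade process, directly or transitively, are the fuchsia process, the tan process, the mauve process. That's 3 processes.
So at minimum 3 processes come before the jade process, putting the jade process no earlier than position 4. That position is achievable by scheduling exactly those predecessors first.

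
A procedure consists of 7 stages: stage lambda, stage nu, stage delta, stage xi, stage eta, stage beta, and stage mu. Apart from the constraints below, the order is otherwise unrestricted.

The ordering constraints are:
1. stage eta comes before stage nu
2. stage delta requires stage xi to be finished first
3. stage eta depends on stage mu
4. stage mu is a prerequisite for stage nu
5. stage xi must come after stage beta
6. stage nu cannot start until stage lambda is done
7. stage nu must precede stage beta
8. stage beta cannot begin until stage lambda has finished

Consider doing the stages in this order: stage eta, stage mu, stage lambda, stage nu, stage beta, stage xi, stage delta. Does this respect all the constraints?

The sequence places stage eta ahead of stage mu.
Since stage mu is required before stage eta, the ordering is invalid.

No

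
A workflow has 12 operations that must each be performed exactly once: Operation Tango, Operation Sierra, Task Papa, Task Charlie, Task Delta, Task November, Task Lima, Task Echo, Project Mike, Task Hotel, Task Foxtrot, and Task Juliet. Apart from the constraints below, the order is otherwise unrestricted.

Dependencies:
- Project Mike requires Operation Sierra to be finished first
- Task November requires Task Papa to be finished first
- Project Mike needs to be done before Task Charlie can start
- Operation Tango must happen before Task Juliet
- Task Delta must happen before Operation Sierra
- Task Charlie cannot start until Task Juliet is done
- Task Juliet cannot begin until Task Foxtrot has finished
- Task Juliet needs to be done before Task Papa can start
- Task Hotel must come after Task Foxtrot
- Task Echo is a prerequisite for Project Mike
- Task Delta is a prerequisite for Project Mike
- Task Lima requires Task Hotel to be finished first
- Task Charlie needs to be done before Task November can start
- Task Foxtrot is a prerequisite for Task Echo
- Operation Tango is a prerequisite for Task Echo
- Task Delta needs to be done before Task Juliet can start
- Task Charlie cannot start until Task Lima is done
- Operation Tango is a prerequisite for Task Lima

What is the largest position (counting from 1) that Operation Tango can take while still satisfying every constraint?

5

Following every chain forward from Operation Tango, the operations that must come later are Task Papa, Task Charlie, Task November, Task Lima, Task Echo, Project Mike, Task Juliet — 7 of them.
So at least 7 operations follow Operation Tango, putting Operation Tango no later than position 5. That position is achievable by scheduling everything else first.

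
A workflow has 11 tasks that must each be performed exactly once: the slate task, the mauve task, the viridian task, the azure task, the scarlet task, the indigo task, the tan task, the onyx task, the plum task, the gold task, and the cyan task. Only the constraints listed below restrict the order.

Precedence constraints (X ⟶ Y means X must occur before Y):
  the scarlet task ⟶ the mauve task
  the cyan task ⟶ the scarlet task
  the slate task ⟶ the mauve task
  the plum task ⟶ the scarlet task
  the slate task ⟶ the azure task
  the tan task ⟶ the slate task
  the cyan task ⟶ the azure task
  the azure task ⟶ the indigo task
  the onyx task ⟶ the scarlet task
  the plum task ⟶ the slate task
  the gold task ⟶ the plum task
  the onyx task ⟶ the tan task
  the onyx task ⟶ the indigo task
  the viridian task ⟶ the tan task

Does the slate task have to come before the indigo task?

Yes

Tracing the constraints gives a chain: the slate task → the azure task → the indigo task.
So the slate task must precede the indigo task in any valid ordering.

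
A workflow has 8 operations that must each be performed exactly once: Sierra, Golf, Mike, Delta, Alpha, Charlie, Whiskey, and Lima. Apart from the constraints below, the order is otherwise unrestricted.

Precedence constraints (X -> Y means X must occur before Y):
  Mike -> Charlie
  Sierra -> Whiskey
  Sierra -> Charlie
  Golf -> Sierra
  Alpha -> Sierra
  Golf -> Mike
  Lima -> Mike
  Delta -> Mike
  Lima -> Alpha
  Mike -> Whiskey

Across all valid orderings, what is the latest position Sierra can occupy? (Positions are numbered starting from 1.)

Every operation that must follow Sierra has to come after it. Tracing all chains starting from Sierra, those operations are: Charlie, Whiskey — 2 in total.
So at least 2 operations follow Sierra, putting Sierra no later than position 6. That position is achievable by scheduling everything else first.

6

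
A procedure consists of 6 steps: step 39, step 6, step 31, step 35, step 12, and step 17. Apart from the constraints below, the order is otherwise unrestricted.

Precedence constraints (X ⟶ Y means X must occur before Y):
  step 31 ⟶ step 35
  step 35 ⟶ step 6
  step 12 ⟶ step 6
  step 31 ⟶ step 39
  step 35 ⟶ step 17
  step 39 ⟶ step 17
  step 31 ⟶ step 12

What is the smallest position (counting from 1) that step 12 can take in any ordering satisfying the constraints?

The only step forced before step 12 (directly or transitively) is step 31.
With 1 mandatory predecessor, the earliest step 12 can sit is position 1+1 = 2, and placing just that one first achieves it.

2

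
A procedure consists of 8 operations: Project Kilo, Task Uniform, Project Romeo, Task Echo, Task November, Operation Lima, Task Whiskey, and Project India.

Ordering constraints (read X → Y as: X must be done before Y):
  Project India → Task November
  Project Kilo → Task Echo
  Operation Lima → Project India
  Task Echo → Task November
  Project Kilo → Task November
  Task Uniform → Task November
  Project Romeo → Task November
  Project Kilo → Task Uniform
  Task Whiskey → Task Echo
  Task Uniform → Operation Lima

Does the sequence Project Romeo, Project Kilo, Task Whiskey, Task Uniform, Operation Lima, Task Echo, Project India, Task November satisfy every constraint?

Checking each listed constraint against this order: for instance, Project Romeo is in position 1 and Task November in position 8, so that constraint holds — and the remaining constraints check out the same way.

Yes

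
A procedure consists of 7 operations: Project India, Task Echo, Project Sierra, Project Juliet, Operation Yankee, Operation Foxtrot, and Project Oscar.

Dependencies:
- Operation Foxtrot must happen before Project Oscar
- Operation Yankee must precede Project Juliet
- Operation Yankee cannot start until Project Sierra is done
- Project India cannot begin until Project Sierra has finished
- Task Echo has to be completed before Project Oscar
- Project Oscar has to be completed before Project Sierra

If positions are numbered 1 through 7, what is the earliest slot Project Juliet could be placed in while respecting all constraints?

Working backwards through the constraints from Project Juliet, its full set of required predecessors is Task Echo, Project Sierra, Operation Yankee, Operation Foxtrot, Project Oscar — 5 of them.
With 5 mandatory predecessors, the earliest Project Juliet can sit is position 5+1 = 6, and placing just those 5 first achieves it.

6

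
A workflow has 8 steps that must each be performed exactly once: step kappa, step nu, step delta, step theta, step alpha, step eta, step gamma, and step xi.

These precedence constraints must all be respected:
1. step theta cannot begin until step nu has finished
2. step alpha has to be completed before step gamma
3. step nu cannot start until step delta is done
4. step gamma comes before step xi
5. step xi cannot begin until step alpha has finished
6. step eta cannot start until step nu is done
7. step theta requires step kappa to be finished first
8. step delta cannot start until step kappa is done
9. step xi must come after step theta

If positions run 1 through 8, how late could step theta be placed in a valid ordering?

7

The only step forced after step theta (directly or by a chain) is step xi.
So at least 1 step follows step theta, putting step theta no later than position 7. That position is achievable by scheduling everything else first.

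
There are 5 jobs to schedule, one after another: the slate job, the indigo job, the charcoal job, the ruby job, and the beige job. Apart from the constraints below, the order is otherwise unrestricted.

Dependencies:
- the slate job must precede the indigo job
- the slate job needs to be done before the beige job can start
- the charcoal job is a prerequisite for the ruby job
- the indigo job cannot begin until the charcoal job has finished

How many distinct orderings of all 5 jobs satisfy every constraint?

16

The jobs with no prerequisites are the slate job, the charcoal job; any of them can be placed first.
Counting all ways to extend the partial order to a total order gives 16.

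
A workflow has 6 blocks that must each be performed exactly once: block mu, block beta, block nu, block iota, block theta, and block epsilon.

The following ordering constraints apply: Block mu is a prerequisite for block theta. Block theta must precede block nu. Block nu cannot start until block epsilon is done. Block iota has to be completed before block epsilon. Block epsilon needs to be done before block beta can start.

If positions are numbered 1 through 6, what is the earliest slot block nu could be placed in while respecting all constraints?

The blocks that are forced before block nu, directly or transitively, are block mu, block iota, block theta, block epsilon. That's 4 blocks.
With 4 mandatory predecessors, the earliest block nu can sit is position 4+1 = 5, and placing just those 4 first achieves it.

5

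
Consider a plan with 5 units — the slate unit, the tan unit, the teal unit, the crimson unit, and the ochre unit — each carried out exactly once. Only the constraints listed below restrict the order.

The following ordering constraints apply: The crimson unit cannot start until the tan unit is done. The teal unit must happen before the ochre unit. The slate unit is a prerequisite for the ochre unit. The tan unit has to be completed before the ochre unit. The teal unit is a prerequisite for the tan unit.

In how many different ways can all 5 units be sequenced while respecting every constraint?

The units with no prerequisites are the slate unit, the teal unit; any of them can be placed first.
Enumerating by repeatedly choosing an available unit (one whose prerequisites are all placed) gives 7 distinct complete orderings.

7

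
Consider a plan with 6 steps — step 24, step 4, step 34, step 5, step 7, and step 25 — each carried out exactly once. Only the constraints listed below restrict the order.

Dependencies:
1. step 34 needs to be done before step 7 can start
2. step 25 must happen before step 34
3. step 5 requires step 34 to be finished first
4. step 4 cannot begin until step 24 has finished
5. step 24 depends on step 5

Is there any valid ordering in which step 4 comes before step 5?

No

There is a dependency chain step 5 → step 24 → step 4, so step 4 always comes after step 5.
Hence step 4 can never be scheduled before step 5.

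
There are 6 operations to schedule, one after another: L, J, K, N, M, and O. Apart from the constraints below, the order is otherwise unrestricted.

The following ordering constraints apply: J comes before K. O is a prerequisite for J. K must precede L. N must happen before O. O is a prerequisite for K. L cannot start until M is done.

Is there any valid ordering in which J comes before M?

Yes

No chain of constraints runs from M to J, so M is not required to come first.
So a valid ordering placing J earlier than M exists.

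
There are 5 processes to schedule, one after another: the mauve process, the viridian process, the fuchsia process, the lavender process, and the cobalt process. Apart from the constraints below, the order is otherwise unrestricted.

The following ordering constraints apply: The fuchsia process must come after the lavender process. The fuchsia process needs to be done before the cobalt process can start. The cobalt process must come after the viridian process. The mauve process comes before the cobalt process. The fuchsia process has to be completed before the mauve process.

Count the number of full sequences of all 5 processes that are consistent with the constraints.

2 processes have no prerequisites (the viridian process, the lavender process), so any of them could come first.
Counting all ways to extend the partial order to a total order gives 4.

4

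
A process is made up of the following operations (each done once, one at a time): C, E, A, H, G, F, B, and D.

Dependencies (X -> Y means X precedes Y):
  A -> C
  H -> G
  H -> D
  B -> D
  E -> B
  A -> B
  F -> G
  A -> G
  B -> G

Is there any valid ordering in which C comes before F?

Yes

The constraints leave C and F unordered relative to each other; nothing requires F earlier.
That means at least one valid schedule has C before F.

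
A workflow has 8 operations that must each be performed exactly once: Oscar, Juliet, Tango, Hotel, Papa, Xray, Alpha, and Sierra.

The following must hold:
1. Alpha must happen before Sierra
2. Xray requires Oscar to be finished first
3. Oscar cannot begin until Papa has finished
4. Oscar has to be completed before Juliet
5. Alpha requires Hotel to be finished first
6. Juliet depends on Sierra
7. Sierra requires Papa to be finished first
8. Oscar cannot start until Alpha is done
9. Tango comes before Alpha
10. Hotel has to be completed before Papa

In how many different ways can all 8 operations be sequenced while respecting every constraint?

The operations with no prerequisites are Tango, Hotel; any of them can be placed first.
Systematically extending each partial ordering one operation at a time and counting, there are 25 complete orderings.

25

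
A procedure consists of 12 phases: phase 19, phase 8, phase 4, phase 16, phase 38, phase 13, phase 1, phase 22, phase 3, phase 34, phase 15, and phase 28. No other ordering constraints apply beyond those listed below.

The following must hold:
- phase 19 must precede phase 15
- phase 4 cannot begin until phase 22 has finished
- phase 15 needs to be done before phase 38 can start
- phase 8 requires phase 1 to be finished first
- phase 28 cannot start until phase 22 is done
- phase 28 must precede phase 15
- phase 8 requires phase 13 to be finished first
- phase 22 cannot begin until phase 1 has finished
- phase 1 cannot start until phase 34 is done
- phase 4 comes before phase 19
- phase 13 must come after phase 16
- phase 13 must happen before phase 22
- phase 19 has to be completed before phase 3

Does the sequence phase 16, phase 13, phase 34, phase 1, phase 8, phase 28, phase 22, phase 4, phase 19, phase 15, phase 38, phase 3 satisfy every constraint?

No

Here phase 22 comes after phase 28.
That contradicts the constraint that phase 22 must precede phase 28.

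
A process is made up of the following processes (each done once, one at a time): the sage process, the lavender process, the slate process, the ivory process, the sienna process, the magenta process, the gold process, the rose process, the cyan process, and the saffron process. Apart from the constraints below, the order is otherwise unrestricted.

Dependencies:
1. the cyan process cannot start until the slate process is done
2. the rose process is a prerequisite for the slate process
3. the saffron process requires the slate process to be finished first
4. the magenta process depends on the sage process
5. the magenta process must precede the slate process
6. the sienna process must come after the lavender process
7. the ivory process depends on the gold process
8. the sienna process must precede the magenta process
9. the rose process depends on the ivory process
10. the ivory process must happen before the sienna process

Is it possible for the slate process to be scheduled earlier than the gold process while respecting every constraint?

No

Following the gold process → the ivory process → the rose process → the slate process, the gold process must precede the slate process in every valid ordering.
Hence the slate process can never be scheduled before the gold process.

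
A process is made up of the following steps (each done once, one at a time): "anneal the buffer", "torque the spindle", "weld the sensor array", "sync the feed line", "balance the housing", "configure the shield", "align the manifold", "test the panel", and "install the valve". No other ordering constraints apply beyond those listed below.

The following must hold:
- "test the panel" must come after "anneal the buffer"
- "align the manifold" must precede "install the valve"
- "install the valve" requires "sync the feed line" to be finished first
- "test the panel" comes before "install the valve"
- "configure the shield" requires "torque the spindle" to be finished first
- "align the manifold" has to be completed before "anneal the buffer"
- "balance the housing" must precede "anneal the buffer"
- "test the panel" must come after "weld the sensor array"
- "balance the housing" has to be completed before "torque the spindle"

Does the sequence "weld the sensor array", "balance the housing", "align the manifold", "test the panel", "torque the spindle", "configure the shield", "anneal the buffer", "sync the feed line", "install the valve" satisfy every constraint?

No

In the proposed order, "test the panel" appears before "anneal the buffer".
Since "anneal the buffer" is required before "test the panel", the ordering is invalid.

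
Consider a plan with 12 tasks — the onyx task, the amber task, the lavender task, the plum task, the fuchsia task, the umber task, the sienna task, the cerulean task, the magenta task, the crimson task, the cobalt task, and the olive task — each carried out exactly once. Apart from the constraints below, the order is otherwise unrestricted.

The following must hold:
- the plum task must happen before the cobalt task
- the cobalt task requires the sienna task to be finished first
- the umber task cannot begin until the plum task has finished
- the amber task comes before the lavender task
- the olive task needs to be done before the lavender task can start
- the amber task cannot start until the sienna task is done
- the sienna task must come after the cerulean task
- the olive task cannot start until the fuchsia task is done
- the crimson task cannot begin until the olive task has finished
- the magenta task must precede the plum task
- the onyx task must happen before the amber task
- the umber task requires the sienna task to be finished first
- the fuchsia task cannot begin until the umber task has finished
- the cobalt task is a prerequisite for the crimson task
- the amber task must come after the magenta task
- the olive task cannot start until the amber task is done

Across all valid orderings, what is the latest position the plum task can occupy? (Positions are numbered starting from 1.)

The tasks that are forced after the plum task, directly or by a chain of constraints, are the lavender task, the fuchsia task, the umber task, the crimson task, the cobalt task, the olive task. That's 6 tasks.
So at least 6 tasks follow the plum task, putting the plum task no later than position 6. That position is achievable by scheduling everything else first.

6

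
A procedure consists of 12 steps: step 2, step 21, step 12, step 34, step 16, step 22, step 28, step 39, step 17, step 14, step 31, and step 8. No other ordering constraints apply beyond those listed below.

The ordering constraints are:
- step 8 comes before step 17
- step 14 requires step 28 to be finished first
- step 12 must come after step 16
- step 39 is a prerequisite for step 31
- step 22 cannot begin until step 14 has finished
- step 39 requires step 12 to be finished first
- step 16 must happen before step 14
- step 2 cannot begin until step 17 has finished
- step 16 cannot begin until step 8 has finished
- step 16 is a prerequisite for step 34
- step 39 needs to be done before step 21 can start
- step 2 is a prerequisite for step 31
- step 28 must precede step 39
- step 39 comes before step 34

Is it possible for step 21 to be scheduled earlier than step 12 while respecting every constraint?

The constraints give a chain step 12 → step 39 → step 21, which forces step 12 before step 21.
So no valid ordering can have step 21 before step 12.

No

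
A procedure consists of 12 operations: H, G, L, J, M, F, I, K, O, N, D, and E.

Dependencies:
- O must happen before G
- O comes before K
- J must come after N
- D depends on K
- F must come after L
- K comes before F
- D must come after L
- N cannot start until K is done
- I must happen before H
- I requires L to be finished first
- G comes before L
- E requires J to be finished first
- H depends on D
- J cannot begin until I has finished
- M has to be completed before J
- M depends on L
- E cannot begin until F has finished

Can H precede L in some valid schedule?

Following L → D → H, L must precede H in every valid ordering.
Hence H can never be scheduled before L.

No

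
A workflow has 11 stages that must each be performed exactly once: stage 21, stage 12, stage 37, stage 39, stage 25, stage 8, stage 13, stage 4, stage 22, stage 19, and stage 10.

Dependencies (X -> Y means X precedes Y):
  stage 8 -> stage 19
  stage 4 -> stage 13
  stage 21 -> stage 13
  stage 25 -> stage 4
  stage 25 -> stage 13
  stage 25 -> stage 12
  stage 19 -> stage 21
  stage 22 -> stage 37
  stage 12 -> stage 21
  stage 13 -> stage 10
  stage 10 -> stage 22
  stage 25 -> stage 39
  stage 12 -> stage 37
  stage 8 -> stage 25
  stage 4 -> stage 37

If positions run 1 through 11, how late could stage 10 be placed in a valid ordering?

9

Following every chain forward from stage 10, the stages that must come later are stage 37, stage 22 — 2 of them.
With 2 mandatory successors out of 11 stages total, the latest slot for stage 10 is 11−2 = 9, and it's reachable by doing all non-successors before stage 10.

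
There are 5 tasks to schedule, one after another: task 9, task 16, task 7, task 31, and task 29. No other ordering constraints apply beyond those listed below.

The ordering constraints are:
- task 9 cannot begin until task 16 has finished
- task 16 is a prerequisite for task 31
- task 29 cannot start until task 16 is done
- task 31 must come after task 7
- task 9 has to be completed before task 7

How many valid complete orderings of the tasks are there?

Only task 16 has no prerequisites, so it must go first.
Systematically extending each partial ordering one task at a time and counting, there are 4 complete orderings.

4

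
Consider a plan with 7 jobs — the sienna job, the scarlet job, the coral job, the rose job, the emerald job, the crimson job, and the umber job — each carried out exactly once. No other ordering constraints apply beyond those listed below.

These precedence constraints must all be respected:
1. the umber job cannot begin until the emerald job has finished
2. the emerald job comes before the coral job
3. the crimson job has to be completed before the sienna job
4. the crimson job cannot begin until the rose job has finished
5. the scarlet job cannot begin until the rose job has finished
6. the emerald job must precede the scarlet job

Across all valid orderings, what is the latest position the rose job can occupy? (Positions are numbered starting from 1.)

4

The jobs that are forced after the rose job, directly or by a chain of constraints, are the sienna job, the scarlet job, the crimson job. That's 3 jobs.
So at least 3 jobs follow the rose job, putting the rose job no later than position 4. That position is achievable by scheduling everything else first.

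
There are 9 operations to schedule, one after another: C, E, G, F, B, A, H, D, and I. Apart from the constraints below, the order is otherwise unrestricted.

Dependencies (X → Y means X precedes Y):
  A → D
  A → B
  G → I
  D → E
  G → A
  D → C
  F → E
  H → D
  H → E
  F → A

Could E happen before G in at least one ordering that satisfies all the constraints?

No

The constraints give a chain G → A → D → E, which forces G before E.
So no valid ordering can have E before G.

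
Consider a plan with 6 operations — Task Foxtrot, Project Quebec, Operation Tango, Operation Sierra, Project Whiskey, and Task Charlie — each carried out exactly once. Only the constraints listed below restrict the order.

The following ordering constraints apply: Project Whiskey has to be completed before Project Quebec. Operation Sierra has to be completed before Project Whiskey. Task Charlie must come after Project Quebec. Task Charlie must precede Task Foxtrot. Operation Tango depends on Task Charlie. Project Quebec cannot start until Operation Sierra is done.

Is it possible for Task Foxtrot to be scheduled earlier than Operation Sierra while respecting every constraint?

No

The constraints give a chain Operation Sierra → Project Quebec → Task Charlie → Task Foxtrot, which forces Operation Sierra before Task Foxtrot.
So no valid ordering can have Task Foxtrot before Operation Sierra.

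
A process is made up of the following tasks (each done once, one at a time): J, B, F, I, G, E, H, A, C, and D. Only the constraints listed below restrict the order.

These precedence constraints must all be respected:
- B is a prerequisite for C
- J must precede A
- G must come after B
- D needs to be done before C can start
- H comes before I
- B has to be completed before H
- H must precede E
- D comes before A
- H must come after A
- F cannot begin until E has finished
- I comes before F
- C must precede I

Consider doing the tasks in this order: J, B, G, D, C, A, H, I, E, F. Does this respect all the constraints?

Every stated constraint is respected: B sits at position 2, ahead of H at position 7, and each of the other listed pairs likewise has the predecessor earlier in the sequence.

Yes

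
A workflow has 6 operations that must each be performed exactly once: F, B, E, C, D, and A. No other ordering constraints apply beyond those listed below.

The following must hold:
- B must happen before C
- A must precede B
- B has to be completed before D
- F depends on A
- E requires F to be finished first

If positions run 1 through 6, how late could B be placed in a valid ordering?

4

The operations that are forced after B, directly or by a chain of constraints, are C, D. That's 2 operations.
So at least 2 operations follow B, putting B no later than position 4. That position is achievable by scheduling everything else first.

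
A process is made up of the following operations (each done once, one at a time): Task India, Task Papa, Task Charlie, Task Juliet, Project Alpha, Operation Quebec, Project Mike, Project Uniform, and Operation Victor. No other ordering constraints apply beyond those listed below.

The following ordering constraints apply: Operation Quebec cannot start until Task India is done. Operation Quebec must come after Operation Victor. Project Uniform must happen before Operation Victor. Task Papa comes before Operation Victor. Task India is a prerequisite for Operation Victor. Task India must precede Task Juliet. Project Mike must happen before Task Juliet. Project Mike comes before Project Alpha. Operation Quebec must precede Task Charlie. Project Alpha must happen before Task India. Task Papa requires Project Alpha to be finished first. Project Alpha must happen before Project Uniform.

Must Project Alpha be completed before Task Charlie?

There is a constraint chain Project Alpha → Task India → Operation Quebec → Task Charlie.
That forces Project Alpha before Task Charlie in every valid schedule.

Yes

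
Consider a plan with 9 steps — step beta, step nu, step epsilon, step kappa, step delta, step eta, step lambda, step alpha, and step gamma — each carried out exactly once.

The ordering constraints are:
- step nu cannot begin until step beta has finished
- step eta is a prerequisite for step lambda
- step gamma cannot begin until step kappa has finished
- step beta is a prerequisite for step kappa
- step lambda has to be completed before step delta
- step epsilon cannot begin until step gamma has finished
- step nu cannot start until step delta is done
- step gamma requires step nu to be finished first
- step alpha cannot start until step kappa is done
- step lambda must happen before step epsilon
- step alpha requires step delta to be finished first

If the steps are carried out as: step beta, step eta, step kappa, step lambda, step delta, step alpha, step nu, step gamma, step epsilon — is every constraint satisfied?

Yes

Every stated constraint is respected: step beta sits at position 1, ahead of step nu at position 7, and each of the other listed pairs likewise has the predecessor earlier in the sequence.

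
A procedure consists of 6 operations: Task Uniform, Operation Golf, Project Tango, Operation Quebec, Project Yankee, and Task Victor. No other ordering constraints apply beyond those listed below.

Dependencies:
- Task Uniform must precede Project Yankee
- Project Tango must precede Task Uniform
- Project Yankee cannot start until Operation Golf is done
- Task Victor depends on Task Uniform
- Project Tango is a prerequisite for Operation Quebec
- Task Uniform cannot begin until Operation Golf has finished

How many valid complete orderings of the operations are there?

18

2 operations have no prerequisites (Operation Golf, Project Tango), so any of them could come first.
Systematically extending each partial ordering one operation at a time and counting, there are 18 complete orderings.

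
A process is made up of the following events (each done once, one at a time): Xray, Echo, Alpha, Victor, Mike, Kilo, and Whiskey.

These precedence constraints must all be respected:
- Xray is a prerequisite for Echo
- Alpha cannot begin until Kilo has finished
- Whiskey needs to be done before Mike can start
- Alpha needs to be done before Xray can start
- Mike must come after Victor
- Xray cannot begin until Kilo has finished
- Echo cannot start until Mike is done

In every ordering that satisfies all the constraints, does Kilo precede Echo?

Yes

Following the dependencies: Kilo → Xray → Echo.
That forces Kilo before Echo in every valid schedule.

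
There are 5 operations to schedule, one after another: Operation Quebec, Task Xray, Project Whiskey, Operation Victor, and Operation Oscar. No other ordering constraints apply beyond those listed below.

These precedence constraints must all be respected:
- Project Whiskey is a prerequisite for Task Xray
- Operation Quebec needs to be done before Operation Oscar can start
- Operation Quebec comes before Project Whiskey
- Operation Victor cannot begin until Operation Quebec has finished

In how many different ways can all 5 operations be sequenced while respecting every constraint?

Operation Quebec is the only operation with nothing required before it, so every ordering starts there.
Enumerating by repeatedly choosing an available operation (one whose prerequisites are all placed) gives 12 distinct complete orderings.

12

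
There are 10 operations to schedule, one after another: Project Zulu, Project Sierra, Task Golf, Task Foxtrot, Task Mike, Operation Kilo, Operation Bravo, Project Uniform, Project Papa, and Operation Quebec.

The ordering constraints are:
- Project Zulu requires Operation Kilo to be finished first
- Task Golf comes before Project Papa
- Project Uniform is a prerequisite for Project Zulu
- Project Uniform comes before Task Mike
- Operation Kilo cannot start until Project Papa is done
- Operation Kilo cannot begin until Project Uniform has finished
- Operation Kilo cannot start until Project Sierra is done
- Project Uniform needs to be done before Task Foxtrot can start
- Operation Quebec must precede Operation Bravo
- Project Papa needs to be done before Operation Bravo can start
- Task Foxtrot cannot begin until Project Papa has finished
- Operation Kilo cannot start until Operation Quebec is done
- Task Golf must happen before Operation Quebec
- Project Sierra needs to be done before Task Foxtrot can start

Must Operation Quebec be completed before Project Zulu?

Chaining the stated constraints: Operation Quebec → Operation Kilo → Project Zulu.
That forces Operation Quebec before Project Zulu in every valid schedule.

Yes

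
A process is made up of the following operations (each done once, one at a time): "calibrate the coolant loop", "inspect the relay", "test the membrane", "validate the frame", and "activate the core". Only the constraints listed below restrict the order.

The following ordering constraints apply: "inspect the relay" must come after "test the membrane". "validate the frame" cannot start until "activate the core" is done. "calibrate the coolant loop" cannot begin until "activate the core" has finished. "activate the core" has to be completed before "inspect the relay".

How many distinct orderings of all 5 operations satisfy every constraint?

18

2 operations have no prerequisites ("test the membrane", "activate the core"), so any of them could come first.
Counting all ways to extend the partial order to a total order gives 18.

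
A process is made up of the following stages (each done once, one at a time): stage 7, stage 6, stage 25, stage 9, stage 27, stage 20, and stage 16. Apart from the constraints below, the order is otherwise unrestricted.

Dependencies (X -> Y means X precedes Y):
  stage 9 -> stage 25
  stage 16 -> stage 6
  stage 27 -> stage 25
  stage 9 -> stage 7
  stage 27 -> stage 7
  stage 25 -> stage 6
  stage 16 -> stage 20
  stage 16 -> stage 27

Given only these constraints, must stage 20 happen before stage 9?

Nothing in the constraints links stage 20 and stage 9; they are unordered relative to each other.
A valid ordering placing stage 9 before stage 20 exists, so the answer is no.

No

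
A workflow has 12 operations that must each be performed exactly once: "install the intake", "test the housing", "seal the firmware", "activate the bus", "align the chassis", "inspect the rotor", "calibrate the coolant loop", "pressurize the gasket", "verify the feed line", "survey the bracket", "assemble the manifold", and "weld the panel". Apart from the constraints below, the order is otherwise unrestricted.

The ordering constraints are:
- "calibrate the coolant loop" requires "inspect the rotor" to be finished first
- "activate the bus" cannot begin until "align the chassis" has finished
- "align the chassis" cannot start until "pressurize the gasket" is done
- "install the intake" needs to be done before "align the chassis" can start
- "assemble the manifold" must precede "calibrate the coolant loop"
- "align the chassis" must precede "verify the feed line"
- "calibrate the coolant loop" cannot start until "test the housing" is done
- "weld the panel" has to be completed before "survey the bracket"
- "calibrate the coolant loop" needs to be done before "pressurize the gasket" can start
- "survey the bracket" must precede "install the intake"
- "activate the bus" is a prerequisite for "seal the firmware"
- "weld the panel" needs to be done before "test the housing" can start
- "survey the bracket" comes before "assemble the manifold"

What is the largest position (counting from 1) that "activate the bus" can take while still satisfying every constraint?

Following the constraints forward from "activate the bus", its only required successor is "seal the firmware".
With 1 mandatory successor out of 12 operations total, the latest slot for "activate the bus" is 12−1 = 11, and it's reachable by doing all non-successors before "activate the bus".

11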